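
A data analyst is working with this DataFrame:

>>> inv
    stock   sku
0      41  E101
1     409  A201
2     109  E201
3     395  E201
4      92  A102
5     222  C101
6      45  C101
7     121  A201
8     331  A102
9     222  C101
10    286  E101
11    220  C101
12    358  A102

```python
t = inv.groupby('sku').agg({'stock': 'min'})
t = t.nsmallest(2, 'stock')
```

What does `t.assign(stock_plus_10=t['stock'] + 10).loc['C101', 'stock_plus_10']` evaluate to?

55

group by sku, min of stock:
      stock
sku        
A102     92
A201    121
C101     45
E101     41
E201    109
take 2 rows with smallest stock:
      stock
sku        
E101     41
C101     45
add column stock_plus_10 = t['stock'] + 10:
      stock  stock_plus_10
sku                       
E101     41             51
C101     45             55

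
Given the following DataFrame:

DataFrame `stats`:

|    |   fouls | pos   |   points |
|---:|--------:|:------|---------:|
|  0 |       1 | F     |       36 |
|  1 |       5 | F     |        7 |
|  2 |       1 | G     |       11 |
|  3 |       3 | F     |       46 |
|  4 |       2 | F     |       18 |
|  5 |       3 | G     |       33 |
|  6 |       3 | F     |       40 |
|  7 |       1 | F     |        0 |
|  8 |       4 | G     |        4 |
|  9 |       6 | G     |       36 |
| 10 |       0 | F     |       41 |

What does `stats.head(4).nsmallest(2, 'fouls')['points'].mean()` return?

23.5

take first 4 rows:
   fouls pos  points
0      1   F      36
1      5   F       7
2      1   G      11
3      3   F      46
take 2 rows with smallest fouls:
   fouls pos  points
0      1   F      36
2      1   G      11
Finally, mean of column 'points' = 23.5.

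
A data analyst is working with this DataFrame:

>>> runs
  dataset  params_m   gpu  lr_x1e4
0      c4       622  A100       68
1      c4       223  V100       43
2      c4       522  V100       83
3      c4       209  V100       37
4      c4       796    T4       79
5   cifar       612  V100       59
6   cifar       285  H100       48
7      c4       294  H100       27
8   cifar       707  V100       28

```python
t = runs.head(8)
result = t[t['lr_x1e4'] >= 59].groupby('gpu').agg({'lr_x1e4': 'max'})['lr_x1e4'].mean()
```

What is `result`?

76.6666666667

take first 8 rows:
  dataset  params_m   gpu  lr_x1e4
0      c4       622  A100       68
1      c4       223  V100       43
2      c4       522  V100       83
3      c4       209  V100       37
4      c4       796    T4       79
5   cifar       612  V100       59
6   cifar       285  H100       48
7      c4       294  H100       27
filter rows where lr_x1e4 >= 59:
  dataset  params_m   gpu  lr_x1e4
0      c4       622  A100       68
2      c4       522  V100       83
4      c4       796    T4       79
5   cifar       612  V100       59
group by gpu, max of lr_x1e4:
      lr_x1e4
gpu          
A100       68
T4         79
V100       83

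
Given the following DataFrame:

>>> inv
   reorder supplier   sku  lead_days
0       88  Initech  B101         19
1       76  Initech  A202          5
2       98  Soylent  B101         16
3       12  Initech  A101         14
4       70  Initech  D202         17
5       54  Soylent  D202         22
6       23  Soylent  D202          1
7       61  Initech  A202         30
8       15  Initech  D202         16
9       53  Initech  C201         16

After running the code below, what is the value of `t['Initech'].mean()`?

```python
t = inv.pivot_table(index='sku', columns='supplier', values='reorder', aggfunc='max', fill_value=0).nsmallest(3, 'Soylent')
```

pivot: rows=sku, cols=supplier, max(reorder):
supplier  Initech  Soylent
sku                       
A101           12        0
A202           76        0
B101           88       98
C201           53        0
D202           70       54
take 3 rows with smallest Soylent:
supplier  Initech  Soylent
sku                       
A101           12        0
A202           76        0
C201           53        0
So mean() = 47.0.

47.0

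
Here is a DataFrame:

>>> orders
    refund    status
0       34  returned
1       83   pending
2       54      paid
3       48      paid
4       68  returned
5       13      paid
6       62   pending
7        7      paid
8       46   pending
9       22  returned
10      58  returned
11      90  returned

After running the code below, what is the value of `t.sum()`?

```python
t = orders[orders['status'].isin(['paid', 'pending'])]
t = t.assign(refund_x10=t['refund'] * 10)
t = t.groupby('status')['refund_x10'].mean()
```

941.666666667

filter rows where status in ['paid', 'pending']:
   refund   status
1      83  pending
2      54     paid
3      48     paid
5      13     paid
6      62  pending
7       7     paid
8      46  pending
add column refund_x10 = t['refund'] * 10:
   refund   status  refund_x10
1      83  pending         830
2      54     paid         540
3      48     paid         480
5      13     paid         130
6      62  pending         620
7       7     paid          70
8      46  pending         460
group by status, mean of refund_x10:
status
paid       305.000000
pending    636.666667
Name: refund_x10, dtype: float64
Taking the sum of the resulting series gives 941.666666667.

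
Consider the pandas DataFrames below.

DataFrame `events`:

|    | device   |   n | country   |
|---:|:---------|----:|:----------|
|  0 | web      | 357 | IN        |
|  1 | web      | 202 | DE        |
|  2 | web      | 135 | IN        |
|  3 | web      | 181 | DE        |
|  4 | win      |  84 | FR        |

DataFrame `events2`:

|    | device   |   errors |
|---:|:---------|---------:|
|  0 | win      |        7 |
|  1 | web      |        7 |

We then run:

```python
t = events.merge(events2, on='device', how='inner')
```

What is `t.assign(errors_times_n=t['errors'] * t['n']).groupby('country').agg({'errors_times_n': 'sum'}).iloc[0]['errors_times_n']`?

merge on 'device' (how='inner') → 5 rows:
  device    n country  errors
0    web  357      IN       7
1    web  202      DE       7
2    web  135      IN       7
3    web  181      DE       7
4    win   84      FR       7
add column errors_times_n = t['errors'] * t['n']:
  device    n country  errors  errors_times_n
0    web  357      IN       7            2499
1    web  202      DE       7            1414
2    web  135      IN       7             945
3    web  181      DE       7            1267
4    win   84      FR       7             588
group by country, sum of errors_times_n:
         errors_times_n
country                
DE                 2681
FR                  588
IN                 3444
Finally, value at position 0, column 'errors_times_n' = 2681.

2681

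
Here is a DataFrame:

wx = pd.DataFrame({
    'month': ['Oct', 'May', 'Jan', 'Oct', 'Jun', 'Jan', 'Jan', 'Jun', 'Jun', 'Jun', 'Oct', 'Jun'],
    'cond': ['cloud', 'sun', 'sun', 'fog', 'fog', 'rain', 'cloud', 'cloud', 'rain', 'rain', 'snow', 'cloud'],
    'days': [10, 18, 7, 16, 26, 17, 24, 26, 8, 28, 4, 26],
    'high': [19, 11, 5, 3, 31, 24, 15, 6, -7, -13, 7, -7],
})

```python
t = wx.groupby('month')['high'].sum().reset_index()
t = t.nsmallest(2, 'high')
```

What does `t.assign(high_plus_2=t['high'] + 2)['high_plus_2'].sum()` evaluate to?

25

group by month, sum of high:
month
Jan    44
Jun    10
May    11
Oct    29
Name: high, dtype: int64
reset_index():
  month  high
0   Jan    44
1   Jun    10
2   May    11
3   Oct    29
take 2 rows with smallest high:
  month  high
1   Jun    10
2   May    11
add column high_plus_2 = t['high'] + 2:
  month  high  high_plus_2
1   Jun    10           12
2   May    11           13
Finally, sum of column 'high_plus_2' = 25.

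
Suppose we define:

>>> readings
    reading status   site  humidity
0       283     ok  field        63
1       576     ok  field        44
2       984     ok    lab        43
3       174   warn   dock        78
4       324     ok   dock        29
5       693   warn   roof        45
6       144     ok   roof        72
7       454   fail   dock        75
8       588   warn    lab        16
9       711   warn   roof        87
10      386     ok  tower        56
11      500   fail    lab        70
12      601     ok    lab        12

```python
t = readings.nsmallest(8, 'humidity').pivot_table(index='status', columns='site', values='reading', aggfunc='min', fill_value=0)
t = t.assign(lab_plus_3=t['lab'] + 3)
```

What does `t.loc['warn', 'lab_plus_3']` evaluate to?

take 8 rows with smallest humidity:
    reading status   site  humidity
12      601     ok    lab        12
8       588   warn    lab        16
4       324     ok   dock        29
2       984     ok    lab        43
1       576     ok  field        44
5       693   warn   roof        45
10      386     ok  tower        56
0       283     ok  field        63
pivot: rows=status, cols=site, min(reading):
site    dock  field  lab  roof  tower
status                               
ok       324    283  601     0    386
warn       0      0  588   693      0
add column lab_plus_3 = t['lab'] + 3:
site    dock  field  lab  roof  tower  lab_plus_3
status                                           
ok       324    283  601     0    386         604
warn       0      0  588   693      0         591
Hence 591.

591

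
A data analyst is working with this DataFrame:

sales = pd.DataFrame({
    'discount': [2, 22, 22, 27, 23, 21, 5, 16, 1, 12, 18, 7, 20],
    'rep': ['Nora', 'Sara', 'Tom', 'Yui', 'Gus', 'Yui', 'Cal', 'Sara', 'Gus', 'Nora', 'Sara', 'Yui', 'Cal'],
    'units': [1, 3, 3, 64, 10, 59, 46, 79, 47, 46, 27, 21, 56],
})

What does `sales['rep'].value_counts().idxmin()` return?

value_counts of rep:
rep
Sara    3
Yui     3
Nora    2
Gus     2
Cal     2
Tom     1
Name: count, dtype: int64

Tom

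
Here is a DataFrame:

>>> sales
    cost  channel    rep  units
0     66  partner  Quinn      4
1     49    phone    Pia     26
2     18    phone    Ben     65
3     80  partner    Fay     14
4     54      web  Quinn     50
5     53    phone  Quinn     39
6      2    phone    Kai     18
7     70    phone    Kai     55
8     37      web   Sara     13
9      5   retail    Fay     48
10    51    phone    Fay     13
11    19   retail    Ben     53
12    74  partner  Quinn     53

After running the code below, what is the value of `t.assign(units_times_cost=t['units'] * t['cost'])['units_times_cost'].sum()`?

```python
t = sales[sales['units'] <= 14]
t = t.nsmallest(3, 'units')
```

1408

filter rows where units <= 14:
    cost  channel    rep  units
0     66  partner  Quinn      4
3     80  partner    Fay     14
8     37      web   Sara     13
10    51    phone    Fay     13
take 3 rows with smallest units:
    cost  channel    rep  units
0     66  partner  Quinn      4
8     37      web   Sara     13
10    51    phone    Fay     13
add column units_times_cost = t['units'] * t['cost']:
    cost  channel    rep  units  units_times_cost
0     66  partner  Quinn      4               264
8     37      web   Sara     13               481
10    51    phone    Fay     13               663
Hence 1408.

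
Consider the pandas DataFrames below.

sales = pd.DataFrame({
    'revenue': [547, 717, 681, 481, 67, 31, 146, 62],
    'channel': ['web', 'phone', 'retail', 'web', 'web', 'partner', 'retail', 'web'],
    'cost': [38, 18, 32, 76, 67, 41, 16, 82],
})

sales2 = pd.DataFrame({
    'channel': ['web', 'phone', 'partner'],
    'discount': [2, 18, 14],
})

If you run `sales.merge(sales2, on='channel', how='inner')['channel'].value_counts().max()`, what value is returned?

4

merge on 'channel' (how='inner') → 6 rows:
   revenue  channel  cost  discount
0      547      web    38         2
1      717    phone    18        18
2      481      web    76         2
3       67      web    67         2
4       31  partner    41        14
5       62      web    82         2
value_counts of channel:
channel
web        4
phone      1
partner    1
Name: count, dtype: int64
So max() = 4.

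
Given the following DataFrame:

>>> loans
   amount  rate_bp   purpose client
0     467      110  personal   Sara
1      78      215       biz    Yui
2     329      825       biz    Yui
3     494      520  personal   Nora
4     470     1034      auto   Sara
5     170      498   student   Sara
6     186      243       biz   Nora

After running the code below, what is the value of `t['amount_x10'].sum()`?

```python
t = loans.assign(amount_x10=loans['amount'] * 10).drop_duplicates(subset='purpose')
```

add column amount_x10 = loans['amount'] * 10:
   amount  rate_bp   purpose client  amount_x10
0     467      110  personal   Sara        4670
1      78      215       biz    Yui         780
2     329      825       biz    Yui        3290
3     494      520  personal   Nora        4940
4     470     1034      auto   Sara        4700
5     170      498   student   Sara        1700
6     186      243       biz   Nora        1860
drop duplicate purpose (keep=first):
   amount  rate_bp   purpose client  amount_x10
0     467      110  personal   Sara        4670
1      78      215       biz    Yui         780
4     470     1034      auto   Sara        4700
5     170      498   student   Sara        1700
sum of column 'amount_x10' → 11850

11850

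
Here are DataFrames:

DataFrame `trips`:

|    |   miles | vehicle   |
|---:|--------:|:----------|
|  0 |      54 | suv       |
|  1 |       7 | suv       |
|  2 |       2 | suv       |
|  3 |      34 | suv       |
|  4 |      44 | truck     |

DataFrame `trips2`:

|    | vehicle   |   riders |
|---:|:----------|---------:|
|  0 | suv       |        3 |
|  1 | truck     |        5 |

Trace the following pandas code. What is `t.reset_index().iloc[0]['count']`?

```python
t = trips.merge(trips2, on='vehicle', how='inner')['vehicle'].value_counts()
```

merge on 'vehicle' (how='inner') → 5 rows:
   miles vehicle  riders
0     54     suv       3
1      7     suv       3
2      2     suv       3
3     34     suv       3
4     44   truck       5
value_counts of vehicle:
vehicle
suv      4
truck    1
Name: count, dtype: int64
reset_index():
  vehicle  count
0     suv      4
1   truck      1
Taking the value at position 0, column 'count' gives 4.

4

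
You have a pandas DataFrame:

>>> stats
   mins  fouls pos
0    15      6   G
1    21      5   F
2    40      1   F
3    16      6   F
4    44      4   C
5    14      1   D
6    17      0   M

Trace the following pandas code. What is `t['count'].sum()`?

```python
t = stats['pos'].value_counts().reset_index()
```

7

value_counts of pos:
pos
F    3
G    1
C    1
D    1
M    1
Name: count, dtype: int64
reset_index():
  pos  count
0   F      3
1   G      1
2   C      1
3   D      1
4   M      1
So sum() = 7.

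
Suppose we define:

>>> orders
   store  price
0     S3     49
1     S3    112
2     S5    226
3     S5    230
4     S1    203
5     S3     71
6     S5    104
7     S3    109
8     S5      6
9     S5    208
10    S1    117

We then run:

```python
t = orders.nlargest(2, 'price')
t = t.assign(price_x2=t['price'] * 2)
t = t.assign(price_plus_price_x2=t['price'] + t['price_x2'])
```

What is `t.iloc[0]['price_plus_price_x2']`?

take 2 rows with largest price:
  store  price
3    S5    230
2    S5    226
add column price_x2 = t['price'] * 2:
  store  price  price_x2
3    S5    230       460
2    S5    226       452
add column price_plus_price_x2 = t['price'] + t['price_x2']:
  store  price  price_x2  price_plus_price_x2
3    S5    230       460                  690
2    S5    226       452                  678
Then the value at position 0, column 'price_plus_price_x2': 690

690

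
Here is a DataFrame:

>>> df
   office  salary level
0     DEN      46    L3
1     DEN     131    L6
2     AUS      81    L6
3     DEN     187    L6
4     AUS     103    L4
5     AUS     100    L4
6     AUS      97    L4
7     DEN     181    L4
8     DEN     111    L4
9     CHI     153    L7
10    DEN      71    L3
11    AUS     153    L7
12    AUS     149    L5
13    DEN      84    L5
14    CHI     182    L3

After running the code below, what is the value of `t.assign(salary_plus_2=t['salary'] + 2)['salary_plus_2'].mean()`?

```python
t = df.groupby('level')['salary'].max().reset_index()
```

172.4

group by level, max of salary:
level
L3    182
L4    181
L5    149
L6    187
L7    153
Name: salary, dtype: int64
reset_index():
  level  salary
0    L3     182
1    L4     181
2    L5     149
3    L6     187
4    L7     153
add column salary_plus_2 = t['salary'] + 2:
  level  salary  salary_plus_2
0    L3     182            184
1    L4     181            183
2    L5     149            151
3    L6     187            189
4    L7     153            155
Finally, mean of column 'salary_plus_2' = 172.4.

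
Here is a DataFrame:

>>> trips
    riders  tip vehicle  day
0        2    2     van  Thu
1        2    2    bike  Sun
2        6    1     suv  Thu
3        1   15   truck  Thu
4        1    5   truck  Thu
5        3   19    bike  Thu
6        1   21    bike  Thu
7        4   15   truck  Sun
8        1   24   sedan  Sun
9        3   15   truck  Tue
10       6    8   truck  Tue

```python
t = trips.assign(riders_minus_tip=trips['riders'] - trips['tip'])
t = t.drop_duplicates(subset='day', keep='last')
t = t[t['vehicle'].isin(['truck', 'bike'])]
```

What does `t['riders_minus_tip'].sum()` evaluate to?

-22

add column riders_minus_tip = trips['riders'] - trips['tip']:
    riders  tip vehicle  day  riders_minus_tip
0        2    2     van  Thu                 0
1        2    2    bike  Sun                 0
2        6    1     suv  Thu                 5
3        1   15   truck  Thu               -14
4        1    5   truck  Thu                -4
5        3   19    bike  Thu               -16
6        1   21    bike  Thu               -20
7        4   15   truck  Sun               -11
8        1   24   sedan  Sun               -23
9        3   15   truck  Tue               -12
10       6    8   truck  Tue                -2
drop duplicate day (keep=last):
    riders  tip vehicle  day  riders_minus_tip
6        1   21    bike  Thu               -20
8        1   24   sedan  Sun               -23
10       6    8   truck  Tue                -2
filter rows where vehicle in ['truck', 'bike']:
    riders  tip vehicle  day  riders_minus_tip
6        1   21    bike  Thu               -20
10       6    8   truck  Tue                -2
Reading off the sum of column 'riders_minus_tip', we get -22.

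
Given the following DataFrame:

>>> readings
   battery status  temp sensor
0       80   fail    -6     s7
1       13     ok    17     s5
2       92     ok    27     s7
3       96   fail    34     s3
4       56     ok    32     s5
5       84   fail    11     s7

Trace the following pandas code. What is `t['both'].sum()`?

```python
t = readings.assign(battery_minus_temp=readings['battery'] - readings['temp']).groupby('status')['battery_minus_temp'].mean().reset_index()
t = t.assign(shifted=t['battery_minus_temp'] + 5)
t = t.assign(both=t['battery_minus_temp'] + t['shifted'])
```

add column battery_minus_temp = readings['battery'] - readings['temp']:
   battery status  temp sensor  battery_minus_temp
0       80   fail    -6     s7                  86
1       13     ok    17     s5                  -4
2       92     ok    27     s7                  65
3       96   fail    34     s3                  62
4       56     ok    32     s5                  24
5       84   fail    11     s7                  73
group by status, mean of battery_minus_temp:
status
fail    73.666667
ok      28.333333
Name: battery_minus_temp, dtype: float64
reset_index():
  status  battery_minus_temp
0   fail           73.666667
1     ok           28.333333
add column shifted = t['battery_minus_temp'] + 5:
  status  battery_minus_temp    shifted
0   fail           73.666667  78.666667
1     ok           28.333333  33.333333
add column both = t['battery_minus_temp'] + t['shifted']:
  status  battery_minus_temp    shifted        both
0   fail           73.666667  78.666667  152.333333
1     ok           28.333333  33.333333   61.666667
sum of column 'both' → 214.0

214.0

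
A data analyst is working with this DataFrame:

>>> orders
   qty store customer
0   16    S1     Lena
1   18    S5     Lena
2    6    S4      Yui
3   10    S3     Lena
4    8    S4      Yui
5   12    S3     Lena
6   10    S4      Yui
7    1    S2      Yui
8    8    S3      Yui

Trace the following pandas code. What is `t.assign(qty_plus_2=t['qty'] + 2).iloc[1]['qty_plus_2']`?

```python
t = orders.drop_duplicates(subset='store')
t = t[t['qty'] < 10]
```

3

drop duplicate store (keep=first):
   qty store customer
0   16    S1     Lena
1   18    S5     Lena
2    6    S4      Yui
3   10    S3     Lena
7    1    S2      Yui
filter rows where qty < 10:
   qty store customer
2    6    S4      Yui
7    1    S2      Yui
add column qty_plus_2 = t['qty'] + 2:
   qty store customer  qty_plus_2
2    6    S4      Yui           8
7    1    S2      Yui           3
value at position 1, column 'qty_plus_2' → 3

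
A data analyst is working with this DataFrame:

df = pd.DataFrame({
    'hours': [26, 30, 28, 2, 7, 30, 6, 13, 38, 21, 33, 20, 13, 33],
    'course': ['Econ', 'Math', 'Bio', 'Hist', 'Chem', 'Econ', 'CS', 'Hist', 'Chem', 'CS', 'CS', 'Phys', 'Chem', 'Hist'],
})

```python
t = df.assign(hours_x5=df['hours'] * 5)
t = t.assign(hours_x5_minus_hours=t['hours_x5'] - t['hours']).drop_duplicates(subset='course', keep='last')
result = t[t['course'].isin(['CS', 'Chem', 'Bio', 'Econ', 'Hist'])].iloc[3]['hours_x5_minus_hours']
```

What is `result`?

52

add column hours_x5 = df['hours'] * 5:
    hours course  hours_x5
0      26   Econ       130
1      30   Math       150
2      28    Bio       140
3       2   Hist        10
4       7   Chem        35
5      30   Econ       150
6       6     CS        30
7      13   Hist        65
8      38   Chem       190
9      21     CS       105
10     33     CS       165
11     20   Phys       100
12     13   Chem        65
13     33   Hist       165
add column hours_x5_minus_hours = t['hours_x5'] - t['hours']:
    hours course  hours_x5  hours_x5_minus_hours
0      26   Econ       130                   104
1      30   Math       150                   120
2      28    Bio       140                   112
3       2   Hist        10                     8
4       7   Chem        35                    28
5      30   Econ       150                   120
6       6     CS        30                    24
7      13   Hist        65                    52
8      38   Chem       190                   152
9      21     CS       105                    84
10     33     CS       165                   132
11     20   Phys       100                    80
12     13   Chem        65                    52
13     33   Hist       165                   132
drop duplicate course (keep=last):
    hours course  hours_x5  hours_x5_minus_hours
1      30   Math       150                   120
2      28    Bio       140                   112
5      30   Econ       150                   120
10     33     CS       165                   132
11     20   Phys       100                    80
12     13   Chem        65                    52
13     33   Hist       165                   132
filter rows where course in ['CS', 'Chem', 'Bio', 'Econ', 'Hist']:
    hours course  hours_x5  hours_x5_minus_hours
2      28    Bio       140                   112
5      30   Econ       150                   120
10     33     CS       165                   132
12     13   Chem        65                    52
13     33   Hist       165                   132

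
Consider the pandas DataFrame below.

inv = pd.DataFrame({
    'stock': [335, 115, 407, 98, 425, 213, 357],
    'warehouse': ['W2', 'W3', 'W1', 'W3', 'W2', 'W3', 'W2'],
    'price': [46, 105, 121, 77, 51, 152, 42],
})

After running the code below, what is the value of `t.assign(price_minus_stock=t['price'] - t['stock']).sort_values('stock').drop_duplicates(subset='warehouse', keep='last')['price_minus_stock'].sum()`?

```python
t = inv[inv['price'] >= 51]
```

-721

filter rows where price >= 51:
   stock warehouse  price
1    115        W3    105
2    407        W1    121
3     98        W3     77
4    425        W2     51
5    213        W3    152
add column price_minus_stock = t['price'] - t['stock']:
   stock warehouse  price  price_minus_stock
1    115        W3    105                -10
2    407        W1    121               -286
3     98        W3     77                -21
4    425        W2     51               -374
5    213        W3    152                -61
sort by stock:
   stock warehouse  price  price_minus_stock
3     98        W3     77                -21
1    115        W3    105                -10
5    213        W3    152                -61
2    407        W1    121               -286
4    425        W2     51               -374
drop duplicate warehouse (keep=last):
   stock warehouse  price  price_minus_stock
5    213        W3    152                -61
2    407        W1    121               -286
4    425        W2     51               -374
The sum of column 'price_minus_stock' is -721.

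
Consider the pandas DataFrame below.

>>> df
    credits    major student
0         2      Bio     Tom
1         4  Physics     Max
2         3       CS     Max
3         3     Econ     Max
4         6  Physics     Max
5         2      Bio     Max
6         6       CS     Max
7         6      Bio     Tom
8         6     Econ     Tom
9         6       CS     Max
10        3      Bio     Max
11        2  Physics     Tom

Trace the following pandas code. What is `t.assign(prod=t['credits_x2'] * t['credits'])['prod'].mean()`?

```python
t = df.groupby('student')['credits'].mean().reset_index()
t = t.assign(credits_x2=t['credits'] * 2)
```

33.015625

group by student, mean of credits:
student
Max    4.125
Tom    4.000
Name: credits, dtype: float64
reset_index():
  student  credits
0     Max    4.125
1     Tom    4.000
add column credits_x2 = t['credits'] * 2:
  student  credits  credits_x2
0     Max    4.125        8.25
1     Tom    4.000        8.00
add column prod = t['credits_x2'] * t['credits']:
  student  credits  credits_x2      prod
0     Max    4.125        8.25  34.03125
1     Tom    4.000        8.00  32.00000
mean of column 'prod' → 33.015625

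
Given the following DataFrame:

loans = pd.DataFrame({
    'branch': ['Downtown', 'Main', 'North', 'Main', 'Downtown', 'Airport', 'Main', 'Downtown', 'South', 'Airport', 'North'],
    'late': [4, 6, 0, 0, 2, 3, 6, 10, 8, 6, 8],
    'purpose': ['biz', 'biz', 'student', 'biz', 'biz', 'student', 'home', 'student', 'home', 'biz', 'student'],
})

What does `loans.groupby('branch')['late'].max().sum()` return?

group by branch, max of late:
branch
Airport      6
Downtown    10
Main         6
North        8
South        8
Name: late, dtype: int64
Taking the sum of the resulting series gives 38.

38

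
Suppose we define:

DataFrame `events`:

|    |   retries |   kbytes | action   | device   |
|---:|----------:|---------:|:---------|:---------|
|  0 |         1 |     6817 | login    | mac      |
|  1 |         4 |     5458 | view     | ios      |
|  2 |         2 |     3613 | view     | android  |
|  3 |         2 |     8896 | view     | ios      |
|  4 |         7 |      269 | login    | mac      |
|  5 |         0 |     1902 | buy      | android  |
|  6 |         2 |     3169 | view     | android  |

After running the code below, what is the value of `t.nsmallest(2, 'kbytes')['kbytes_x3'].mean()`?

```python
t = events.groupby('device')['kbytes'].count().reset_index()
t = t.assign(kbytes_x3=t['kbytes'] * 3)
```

group by device, count of kbytes:
device
android    3
ios        2
mac        2
Name: kbytes, dtype: int64
reset_index():
    device  kbytes
0  android       3
1      ios       2
2      mac       2
add column kbytes_x3 = t['kbytes'] * 3:
    device  kbytes  kbytes_x3
0  android       3          9
1      ios       2          6
2      mac       2          6
take 2 rows with smallest kbytes:
  device  kbytes  kbytes_x3
1    ios       2          6
2    mac       2          6
The mean of column 'kbytes_x3' is 6.0.

6.0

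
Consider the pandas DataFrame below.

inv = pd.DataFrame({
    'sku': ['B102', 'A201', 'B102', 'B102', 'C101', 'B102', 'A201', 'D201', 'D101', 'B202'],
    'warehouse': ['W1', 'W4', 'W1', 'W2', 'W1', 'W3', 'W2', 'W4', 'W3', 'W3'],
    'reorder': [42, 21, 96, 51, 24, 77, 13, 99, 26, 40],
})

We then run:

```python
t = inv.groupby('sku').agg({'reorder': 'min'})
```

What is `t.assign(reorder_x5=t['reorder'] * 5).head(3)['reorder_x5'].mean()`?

158.333333333

group by sku, min of reorder:
      reorder
sku          
A201       13
B102       42
B202       40
C101       24
D101       26
D201       99
add column reorder_x5 = t['reorder'] * 5:
      reorder  reorder_x5
sku                      
A201       13          65
B102       42         210
B202       40         200
C101       24         120
D101       26         130
D201       99         495
take first 3 rows:
      reorder  reorder_x5
sku                      
A201       13          65
B102       42         210
B202       40         200
Then the mean of column 'reorder_x5': 158.333333333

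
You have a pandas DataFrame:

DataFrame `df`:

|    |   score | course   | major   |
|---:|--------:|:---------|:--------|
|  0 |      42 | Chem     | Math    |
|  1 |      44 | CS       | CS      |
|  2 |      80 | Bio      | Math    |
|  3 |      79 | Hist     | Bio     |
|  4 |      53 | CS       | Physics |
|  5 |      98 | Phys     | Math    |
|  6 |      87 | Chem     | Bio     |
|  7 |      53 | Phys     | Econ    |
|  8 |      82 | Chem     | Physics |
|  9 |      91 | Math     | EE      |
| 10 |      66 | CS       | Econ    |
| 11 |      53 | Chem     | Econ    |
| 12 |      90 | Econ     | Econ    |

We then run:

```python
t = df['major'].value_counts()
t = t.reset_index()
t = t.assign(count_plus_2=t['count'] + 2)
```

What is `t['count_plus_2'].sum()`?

25

value_counts of major:
major
Econ       4
Math       3
Bio        2
Physics    2
CS         1
EE         1
Name: count, dtype: int64
reset_index():
     major  count
0     Econ      4
1     Math      3
2      Bio      2
3  Physics      2
4       CS      1
5       EE      1
add column count_plus_2 = t['count'] + 2:
     major  count  count_plus_2
0     Econ      4             6
1     Math      3             5
2      Bio      2             4
3  Physics      2             4
4       CS      1             3
5       EE      1             3
Taking the sum of column 'count_plus_2' gives 25.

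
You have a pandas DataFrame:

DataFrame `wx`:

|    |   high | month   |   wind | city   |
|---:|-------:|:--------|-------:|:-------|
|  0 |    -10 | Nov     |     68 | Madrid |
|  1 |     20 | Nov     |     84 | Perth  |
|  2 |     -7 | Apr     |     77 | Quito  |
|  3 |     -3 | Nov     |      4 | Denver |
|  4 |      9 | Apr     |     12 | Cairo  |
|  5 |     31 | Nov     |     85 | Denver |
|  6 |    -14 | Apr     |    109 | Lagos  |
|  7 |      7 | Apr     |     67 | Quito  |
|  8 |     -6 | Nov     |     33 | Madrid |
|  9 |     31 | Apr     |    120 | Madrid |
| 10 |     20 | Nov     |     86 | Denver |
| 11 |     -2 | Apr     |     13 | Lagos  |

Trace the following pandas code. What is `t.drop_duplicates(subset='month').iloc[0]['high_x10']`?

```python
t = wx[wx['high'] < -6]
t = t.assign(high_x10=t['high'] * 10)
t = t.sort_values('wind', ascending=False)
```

-140

filter rows where high < -6:
   high month  wind    city
0   -10   Nov    68  Madrid
2    -7   Apr    77   Quito
6   -14   Apr   109   Lagos
add column high_x10 = t['high'] * 10:
   high month  wind    city  high_x10
0   -10   Nov    68  Madrid      -100
2    -7   Apr    77   Quito       -70
6   -14   Apr   109   Lagos      -140
sort by wind descending:
   high month  wind    city  high_x10
6   -14   Apr   109   Lagos      -140
2    -7   Apr    77   Quito       -70
0   -10   Nov    68  Madrid      -100
drop duplicate month (keep=first):
   high month  wind    city  high_x10
6   -14   Apr   109   Lagos      -140
0   -10   Nov    68  Madrid      -100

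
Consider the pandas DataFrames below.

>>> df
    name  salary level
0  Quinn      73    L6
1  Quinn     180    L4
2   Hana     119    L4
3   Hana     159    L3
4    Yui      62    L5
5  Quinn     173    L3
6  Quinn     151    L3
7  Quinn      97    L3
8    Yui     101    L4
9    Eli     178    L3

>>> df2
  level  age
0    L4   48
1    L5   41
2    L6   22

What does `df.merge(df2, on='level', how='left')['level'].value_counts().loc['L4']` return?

merge on 'level' (how='left') → 10 rows:
    name  salary level   age
0  Quinn      73    L6  22.0
1  Quinn     180    L4  48.0
2   Hana     119    L4  48.0
3   Hana     159    L3   NaN
4    Yui      62    L5  41.0
5  Quinn     173    L3   NaN
6  Quinn     151    L3   NaN
7  Quinn      97    L3   NaN
8    Yui     101    L4  48.0
9    Eli     178    L3   NaN
value_counts of level:
level
L3    5
L4    3
L6    1
L5    1
Name: count, dtype: int64

3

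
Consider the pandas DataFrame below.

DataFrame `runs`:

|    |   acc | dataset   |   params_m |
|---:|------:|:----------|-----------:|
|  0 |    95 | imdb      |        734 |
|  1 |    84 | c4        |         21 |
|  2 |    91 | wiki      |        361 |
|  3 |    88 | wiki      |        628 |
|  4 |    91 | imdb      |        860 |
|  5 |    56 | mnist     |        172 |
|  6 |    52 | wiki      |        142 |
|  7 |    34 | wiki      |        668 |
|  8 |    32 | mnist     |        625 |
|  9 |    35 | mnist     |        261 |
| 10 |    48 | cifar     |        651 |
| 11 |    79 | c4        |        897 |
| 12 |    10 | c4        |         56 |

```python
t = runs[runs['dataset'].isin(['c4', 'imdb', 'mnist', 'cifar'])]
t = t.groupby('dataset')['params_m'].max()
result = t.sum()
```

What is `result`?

filter rows where dataset in ['c4', 'imdb', 'mnist', 'cifar']:
    acc dataset  params_m
0    95    imdb       734
1    84      c4        21
4    91    imdb       860
5    56   mnist       172
8    32   mnist       625
9    35   mnist       261
10   48   cifar       651
11   79      c4       897
12   10      c4        56
group by dataset, max of params_m:
dataset
c4       897
cifar    651
imdb     860
mnist    625
Name: params_m, dtype: int64
Hence 3033.

3033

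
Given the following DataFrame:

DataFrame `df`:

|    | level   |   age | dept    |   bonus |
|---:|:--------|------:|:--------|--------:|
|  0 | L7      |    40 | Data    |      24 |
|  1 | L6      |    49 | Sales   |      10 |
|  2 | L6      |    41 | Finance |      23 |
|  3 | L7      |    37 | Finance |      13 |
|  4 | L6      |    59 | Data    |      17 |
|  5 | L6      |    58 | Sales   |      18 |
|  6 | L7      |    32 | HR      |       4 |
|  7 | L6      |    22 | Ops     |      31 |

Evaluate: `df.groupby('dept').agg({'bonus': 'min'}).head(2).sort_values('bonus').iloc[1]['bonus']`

17

group by dept, min of bonus:
         bonus
dept          
Data        17
Finance     13
HR           4
Ops         31
Sales       10
take first 2 rows:
         bonus
dept          
Data        17
Finance     13
sort by bonus:
         bonus
dept          
Finance     13
Data        17
Then the value at position 1, column 'bonus': 17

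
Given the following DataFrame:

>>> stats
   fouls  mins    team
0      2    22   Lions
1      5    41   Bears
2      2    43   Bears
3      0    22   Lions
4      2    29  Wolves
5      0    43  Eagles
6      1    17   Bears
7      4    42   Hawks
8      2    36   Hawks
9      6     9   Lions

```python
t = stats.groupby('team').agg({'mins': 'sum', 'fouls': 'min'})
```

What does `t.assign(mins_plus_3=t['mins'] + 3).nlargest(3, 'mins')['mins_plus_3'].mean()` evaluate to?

80.3333333333

group by team: sum(mins), min(fouls):
        mins  fouls
team               
Bears    101      1
Eagles    43      0
Hawks     78      2
Lions     53      0
Wolves    29      2
add column mins_plus_3 = t['mins'] + 3:
        mins  fouls  mins_plus_3
team                            
Bears    101      1          104
Eagles    43      0           46
Hawks     78      2           81
Lions     53      0           56
Wolves    29      2           32
take 3 rows with largest mins:
       mins  fouls  mins_plus_3
team                           
Bears   101      1          104
Hawks    78      2           81
Lions    53      0           56
mean of column 'mins_plus_3' → 80.3333333333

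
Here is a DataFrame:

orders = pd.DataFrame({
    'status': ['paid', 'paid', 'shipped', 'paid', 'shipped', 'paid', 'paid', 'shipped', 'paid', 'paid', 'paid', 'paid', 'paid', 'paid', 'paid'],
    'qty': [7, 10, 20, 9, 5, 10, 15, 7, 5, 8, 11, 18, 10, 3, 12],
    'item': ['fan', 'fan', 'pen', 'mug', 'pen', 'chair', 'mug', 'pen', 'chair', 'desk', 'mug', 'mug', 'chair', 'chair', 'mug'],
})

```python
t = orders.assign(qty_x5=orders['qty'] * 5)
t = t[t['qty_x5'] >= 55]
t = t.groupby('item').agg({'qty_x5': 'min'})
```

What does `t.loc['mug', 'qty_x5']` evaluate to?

55

add column qty_x5 = orders['qty'] * 5:
     status  qty   item  qty_x5
0      paid    7    fan      35
1      paid   10    fan      50
2   shipped   20    pen     100
3      paid    9    mug      45
4   shipped    5    pen      25
5      paid   10  chair      50
6      paid   15    mug      75
7   shipped    7    pen      35
8      paid    5  chair      25
9      paid    8   desk      40
10     paid   11    mug      55
11     paid   18    mug      90
12     paid   10  chair      50
13     paid    3  chair      15
14     paid   12    mug      60
filter rows where qty_x5 >= 55:
     status  qty item  qty_x5
2   shipped   20  pen     100
6      paid   15  mug      75
10     paid   11  mug      55
11     paid   18  mug      90
14     paid   12  mug      60
group by item, min of qty_x5:
      qty_x5
item        
mug       55
pen      100
Reading off the value at row 'mug', column 'qty_x5', we get 55.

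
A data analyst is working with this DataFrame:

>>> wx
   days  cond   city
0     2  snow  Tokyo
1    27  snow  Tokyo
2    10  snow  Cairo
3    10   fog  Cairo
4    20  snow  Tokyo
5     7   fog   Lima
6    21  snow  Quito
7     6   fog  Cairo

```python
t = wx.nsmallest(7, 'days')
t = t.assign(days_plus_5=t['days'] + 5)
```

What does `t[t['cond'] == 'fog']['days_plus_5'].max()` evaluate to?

take 7 rows with smallest days:
   days  cond   city
0     2  snow  Tokyo
7     6   fog  Cairo
5     7   fog   Lima
2    10  snow  Cairo
3    10   fog  Cairo
4    20  snow  Tokyo
6    21  snow  Quito
add column days_plus_5 = t['days'] + 5:
   days  cond   city  days_plus_5
0     2  snow  Tokyo            7
7     6   fog  Cairo           11
5     7   fog   Lima           12
2    10  snow  Cairo           15
3    10   fog  Cairo           15
4    20  snow  Tokyo           25
6    21  snow  Quito           26
filter rows where cond == 'fog':
   days cond   city  days_plus_5
7     6  fog  Cairo           11
5     7  fog   Lima           12
3    10  fog  Cairo           15
So max() = 15.

15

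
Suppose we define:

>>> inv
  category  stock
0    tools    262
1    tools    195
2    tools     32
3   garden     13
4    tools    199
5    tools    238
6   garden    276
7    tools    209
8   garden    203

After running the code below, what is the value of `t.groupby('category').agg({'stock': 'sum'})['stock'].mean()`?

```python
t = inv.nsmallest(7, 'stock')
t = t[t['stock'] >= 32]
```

take 7 rows with smallest stock:
  category  stock
3   garden     13
2    tools     32
1    tools    195
4    tools    199
8   garden    203
7    tools    209
5    tools    238
filter rows where stock >= 32:
  category  stock
2    tools     32
1    tools    195
4    tools    199
8   garden    203
7    tools    209
5    tools    238
group by category, sum of stock:
          stock
category       
garden      203
tools       873
mean of column 'stock' → 538.0

538.0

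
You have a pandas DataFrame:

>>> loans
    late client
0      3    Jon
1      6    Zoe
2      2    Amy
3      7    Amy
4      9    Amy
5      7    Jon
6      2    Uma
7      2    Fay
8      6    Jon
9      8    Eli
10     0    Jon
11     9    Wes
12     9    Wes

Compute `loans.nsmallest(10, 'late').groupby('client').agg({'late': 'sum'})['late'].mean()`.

7.16666666667

take 10 rows with smallest late:
    late client
10     0    Jon
2      2    Amy
6      2    Uma
7      2    Fay
0      3    Jon
1      6    Zoe
8      6    Jon
3      7    Amy
5      7    Jon
9      8    Eli
group by client, sum of late:
        late
client      
Amy        9
Eli        8
Fay        2
Jon       16
Uma        2
Zoe        6
mean of column 'late' → 7.16666666667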